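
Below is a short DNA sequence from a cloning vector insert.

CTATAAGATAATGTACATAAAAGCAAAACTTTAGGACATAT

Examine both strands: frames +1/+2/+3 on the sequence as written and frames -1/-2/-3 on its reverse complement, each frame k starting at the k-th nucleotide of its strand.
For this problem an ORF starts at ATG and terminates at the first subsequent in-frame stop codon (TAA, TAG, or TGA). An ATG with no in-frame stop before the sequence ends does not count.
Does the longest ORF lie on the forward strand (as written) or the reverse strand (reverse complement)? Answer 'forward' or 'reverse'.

forward

Reverse complement (5'→3'): ATATGTCCTAAAGTTTTGCTTTTATGTACATTATCTTATAG
Frame +1: CTA TAA GAT AAT GTA CAT AAA AGC AAA ACT TTA GGA CAT — no ATG→stop ORF.
Frame +2: TAT AAG ATA ATG TAC ATA AAA GCA AAA CTT TAG GAC ATA — ATG at 11, stop TAG at 32 → 24 nt.
Frame +3: ATA AGA TAA TGT ACA TAA AAG CAA AAC TTT AGG ACA TAT — no ATG→stop ORF.
Frame -1: ATA TGT CCT AAA GTT TTG CTT TTA TGT ACA TTA TCT TAT — no ATG→stop ORF.
Frame -2: TAT GTC CTA AAG TTT TGC TTT TAT GTA CAT TAT CTT ATA — no ATG→stop ORF.
Frame -3: ATG TCC TAA AGT TTT GCT TTT ATG TAC ATT ATC TTA TAG — ATG at 3, stop TAA at 9 → 9 nt; ATG at 24, stop TAG at 39 → 18 nt.
Forward-strand max 24 nt; reverse-strand max 18 nt. The forward strand has the longer ORF.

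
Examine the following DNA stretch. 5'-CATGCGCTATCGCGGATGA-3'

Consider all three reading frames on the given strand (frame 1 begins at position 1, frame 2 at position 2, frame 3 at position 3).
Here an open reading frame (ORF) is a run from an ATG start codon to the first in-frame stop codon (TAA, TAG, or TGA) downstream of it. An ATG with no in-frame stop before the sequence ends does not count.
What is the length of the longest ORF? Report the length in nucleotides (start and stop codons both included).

18

Frame 1: CAT GCG CTA TCG CGG ATG — no ATG→stop ORF.
Frame 2: ATG CGC TAT CGC GGA TGA — ATG at 2, stop TGA at 17 → 18 nt.
Frame 3: TGC GCT ATC GCG GAT — no ATG→stop ORF.
Longest: frame 2, positions 2–19, 18 nt = 6 codons = 5 aa. → 18 nucleotides.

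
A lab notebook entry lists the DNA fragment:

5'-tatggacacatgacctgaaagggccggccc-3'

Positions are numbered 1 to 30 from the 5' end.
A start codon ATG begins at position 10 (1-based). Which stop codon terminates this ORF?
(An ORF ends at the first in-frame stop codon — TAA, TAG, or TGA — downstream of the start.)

TGA

Codons from position 10: ATG (10–12), ACC (13–15), TGA (16–18).
The first in-frame stop codon is TGA.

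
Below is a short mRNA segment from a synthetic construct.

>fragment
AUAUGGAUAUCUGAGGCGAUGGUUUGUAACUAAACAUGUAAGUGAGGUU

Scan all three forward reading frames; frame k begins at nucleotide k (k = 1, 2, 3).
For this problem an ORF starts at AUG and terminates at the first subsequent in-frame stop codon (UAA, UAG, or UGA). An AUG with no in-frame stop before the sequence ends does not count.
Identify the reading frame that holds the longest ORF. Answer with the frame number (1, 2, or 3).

1

Frame 1: AUA UGG AUA UCU GAG GCG AUG GUU UGU AAC UAA ACA UGU AAG UGA GGU — AUG at 19, stop UAA at 31 → 15 nt.
Frame 2: UAU GGA UAU CUG AGG CGA UGG UUU GUA ACU AAA CAU GUA AGU GAG GUU — no AUG→stop ORF.
Frame 3: AUG GAU AUC UGA GGC GAU GGU UUG UAA CUA AAC AUG UAA GUG AGG — AUG at 3, stop UGA at 12 → 12 nt; AUG at 36, stop UAA at 39 → 6 nt.
Longest ORF is 15 nt in frame 1 (positions 19–33).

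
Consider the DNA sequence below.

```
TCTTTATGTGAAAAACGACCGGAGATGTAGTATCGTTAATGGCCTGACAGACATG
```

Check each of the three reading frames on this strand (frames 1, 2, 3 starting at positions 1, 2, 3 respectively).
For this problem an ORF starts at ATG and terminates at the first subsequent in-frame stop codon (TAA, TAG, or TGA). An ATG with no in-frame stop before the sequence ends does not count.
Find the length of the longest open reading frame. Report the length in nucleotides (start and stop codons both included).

Frame 1: TCT TTA TGT GAA AAA CGA CCG GAG ATG TAG TAT CGT TAA TGG CCT GAC AGA CAT — ATG at 25, stop TAG at 28 → 6 nt.
Frame 2: CTT TAT GTG AAA AAC GAC CGG AGA TGT AGT ATC GTT AAT GGC CTG ACA GAC ATG — no ATG→stop ORF.
Frame 3: TTT ATG TGA AAA ACG ACC GGA GAT GTA GTA TCG TTA ATG GCC TGA CAG ACA — ATG at 6, stop TGA at 9 → 6 nt; ATG at 39, stop TGA at 45 → 9 nt.
Longest: frame 3, positions 39–47, 9 nt = 3 codons = 2 aa. → 9 nucleotides.

9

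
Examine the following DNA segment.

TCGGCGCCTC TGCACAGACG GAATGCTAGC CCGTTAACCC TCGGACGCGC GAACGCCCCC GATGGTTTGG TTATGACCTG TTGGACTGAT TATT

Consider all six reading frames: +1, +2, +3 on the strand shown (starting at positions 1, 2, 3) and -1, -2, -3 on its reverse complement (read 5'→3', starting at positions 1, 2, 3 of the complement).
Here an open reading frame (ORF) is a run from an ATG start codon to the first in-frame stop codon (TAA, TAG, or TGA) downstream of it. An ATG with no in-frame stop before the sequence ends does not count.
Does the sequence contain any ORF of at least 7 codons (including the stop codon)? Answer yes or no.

Reverse complement (5'→3'): AATAATCAGTCCAACAGGTCATAACCAAACCATCGGGGGCGTTCGCGCGTCCGAGGGTTAACGGGCTAGCATTCCGTCTGTGCAGAGGCGCCGA
Frame +1: TCG GCG CCT CTG CAC AGA CGG AAT GCT AGC CCG TTA ACC CTC GGA CGC GCG AAC GCC CCC GAT GGT TTG GTT ATG ACC TGT TGG ACT GAT TAT — no ATG→stop ORF.
Frame +2: CGG CGC CTC TGC ACA GAC GGA ATG CTA GCC CGT TAA CCC TCG GAC GCG CGA ACG CCC CCG ATG GTT TGG TTA TGA CCT GTT GGA CTG ATT ATT — ATG at 23, stop TAA at 35 → 15 nt; ATG at 62, stop TGA at 74 → 15 nt.
Frame +3: GGC GCC TCT GCA CAG ACG GAA TGC TAG CCC GTT AAC CCT CGG ACG CGC GAA CGC CCC CGA TGG TTT GGT TAT GAC CTG TTG GAC TGA TTA — no ATG→stop ORF.
Frame -1: AAT AAT CAG TCC AAC AGG TCA TAA CCA AAC CAT CGG GGG CGT TCG CGC GTC CGA GGG TTA ACG GGC TAG CAT TCC GTC TGT GCA GAG GCG CCG — no ATG→stop ORF.
Frame -2: ATA ATC AGT CCA ACA GGT CAT AAC CAA ACC ATC GGG GGC GTT CGC GCG TCC GAG GGT TAA CGG GCT AGC ATT CCG TCT GTG CAG AGG CGC CGA — no ATG→stop ORF.
Frame -3: TAA TCA GTC CAA CAG GTC ATA ACC AAA CCA TCG GGG GCG TTC GCG CGT CCG AGG GTT AAC GGG CTA GCA TTC CGT CTG TGC AGA GGC GCC — no ATG→stop ORF.
Largest ORF found is 5 codons < 7, so no.

no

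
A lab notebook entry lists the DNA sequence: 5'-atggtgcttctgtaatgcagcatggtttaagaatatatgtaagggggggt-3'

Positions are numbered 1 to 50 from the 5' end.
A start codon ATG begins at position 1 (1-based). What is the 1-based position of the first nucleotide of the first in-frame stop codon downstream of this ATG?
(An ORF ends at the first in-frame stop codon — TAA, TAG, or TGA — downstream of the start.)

Codons from position 1: ATG (1–3), GTG (4–6), CTT (7–9), CTG (10–12), TAA (13–15).
TAA is a stop codon; it begins at position 13.

13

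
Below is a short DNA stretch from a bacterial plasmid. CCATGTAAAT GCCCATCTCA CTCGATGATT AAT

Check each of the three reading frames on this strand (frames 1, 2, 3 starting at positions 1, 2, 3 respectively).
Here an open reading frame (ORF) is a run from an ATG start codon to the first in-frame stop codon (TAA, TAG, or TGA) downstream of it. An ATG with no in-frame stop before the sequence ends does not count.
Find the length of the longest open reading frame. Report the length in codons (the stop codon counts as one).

8

Frame 1: CCA TGT AAA TGC CCA TCT CAC TCG ATG ATT AAT — no ATG→stop ORF.
Frame 2: CAT GTA AAT GCC CAT CTC ACT CGA TGA TTA — no ATG→stop ORF.
Frame 3: ATG TAA ATG CCC ATC TCA CTC GAT GAT TAA — ATG at 3, stop TAA at 6 → 6 nt; ATG at 9, stop TAA at 30 → 24 nt.
Longest: frame 3, positions 9–32, 24 nt = 8 codons = 7 aa. → 8 codons.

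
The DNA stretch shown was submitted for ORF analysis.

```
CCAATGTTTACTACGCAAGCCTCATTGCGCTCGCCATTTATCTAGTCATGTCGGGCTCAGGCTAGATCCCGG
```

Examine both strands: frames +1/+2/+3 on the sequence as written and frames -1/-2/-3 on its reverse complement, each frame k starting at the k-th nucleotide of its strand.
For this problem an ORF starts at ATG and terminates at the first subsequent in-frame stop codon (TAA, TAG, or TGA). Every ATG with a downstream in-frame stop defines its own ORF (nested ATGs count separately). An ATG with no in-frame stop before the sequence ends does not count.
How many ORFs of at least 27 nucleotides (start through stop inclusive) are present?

2

Reverse complement (5'→3'): CCGGGATCTAGCCTGAGCCCGACATGACTAGATAAATGGCGAGCGCAATGAGGCTTGCGTAGTAAACATTGG
Frame +1: CCA ATG TTT ACT ACG CAA GCC TCA TTG CGC TCG CCA TTT ATC TAG TCA TGT CGG GCT CAG GCT AGA TCC CGG — ATG at 4, stop TAG at 43 → 42 nt.
Frame +2: CAA TGT TTA CTA CGC AAG CCT CAT TGC GCT CGC CAT TTA TCT AGT CAT GTC GGG CTC AGG CTA GAT CCC — no ATG→stop ORF.
Frame +3: AAT GTT TAC TAC GCA AGC CTC ATT GCG CTC GCC ATT TAT CTA GTC ATG TCG GGC TCA GGC TAG ATC CCG — ATG at 48, stop TAG at 63 → 18 nt.
Frame -1: CCG GGA TCT AGC CTG AGC CCG ACA TGA CTA GAT AAA TGG CGA GCG CAA TGA GGC TTG CGT AGT AAA CAT TGG — no ATG→stop ORF.
Frame -2: CGG GAT CTA GCC TGA GCC CGA CAT GAC TAG ATA AAT GGC GAG CGC AAT GAG GCT TGC GTA GTA AAC ATT — no ATG→stop ORF.
Frame -3: GGG ATC TAG CCT GAG CCC GAC ATG ACT AGA TAA ATG GCG AGC GCA ATG AGG CTT GCG TAG TAA ACA TTG — ATG at 24, stop TAA at 33 → 12 nt; ATG at 36, stop TAG at 60 → 27 nt; ATG at 48, stop TAG at 60 → 15 nt.
ORFs ≥ 27 nucleotides: frame +1 4–45 (42 nucleotides), frame -3 36–62 (27 nucleotides). Count = 2.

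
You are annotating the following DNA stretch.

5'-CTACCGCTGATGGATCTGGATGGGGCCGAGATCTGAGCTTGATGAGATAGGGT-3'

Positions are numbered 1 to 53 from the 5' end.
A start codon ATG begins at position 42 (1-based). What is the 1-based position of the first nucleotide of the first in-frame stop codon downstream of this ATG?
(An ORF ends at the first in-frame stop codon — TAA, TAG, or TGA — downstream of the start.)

48

Codons from position 42: ATG (42–44), AGA (45–47), TAG (48–50).
TAG is a stop codon; it begins at position 48.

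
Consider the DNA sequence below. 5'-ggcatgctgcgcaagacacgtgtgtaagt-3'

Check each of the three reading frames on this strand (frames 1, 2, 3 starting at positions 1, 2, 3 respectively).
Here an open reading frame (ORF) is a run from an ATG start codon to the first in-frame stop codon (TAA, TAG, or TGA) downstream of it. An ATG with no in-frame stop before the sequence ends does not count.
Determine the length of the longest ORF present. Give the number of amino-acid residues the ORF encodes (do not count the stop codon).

7

Frame 1: GGC ATG CTG CGC AAG ACA CGT GTG TAA — ATG at 4, stop TAA at 25 → 24 nt.
Frame 2: GCA TGC TGC GCA AGA CAC GTG TGT AAG — no ATG→stop ORF.
Frame 3: CAT GCT GCG CAA GAC ACG TGT GTA AGT — no ATG→stop ORF.
Longest: frame 1, positions 4–27, 24 nt = 8 codons = 7 aa. → 7 amino acids.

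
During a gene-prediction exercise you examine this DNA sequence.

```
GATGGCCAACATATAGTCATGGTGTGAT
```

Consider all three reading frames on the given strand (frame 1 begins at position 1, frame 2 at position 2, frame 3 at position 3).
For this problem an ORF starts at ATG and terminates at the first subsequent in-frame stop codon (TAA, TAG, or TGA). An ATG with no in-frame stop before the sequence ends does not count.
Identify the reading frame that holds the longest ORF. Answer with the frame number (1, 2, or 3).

2

Frame 1: GAT GGC CAA CAT ATA GTC ATG GTG TGA — ATG at 19, stop TGA at 25 → 9 nt.
Frame 2: ATG GCC AAC ATA TAG TCA TGG TGT GAT — ATG at 2, stop TAG at 14 → 15 nt.
Frame 3: TGG CCA ACA TAT AGT CAT GGT GTG — no ATG→stop ORF.
Longest ORF is 15 nt in frame 2 (positions 2–16).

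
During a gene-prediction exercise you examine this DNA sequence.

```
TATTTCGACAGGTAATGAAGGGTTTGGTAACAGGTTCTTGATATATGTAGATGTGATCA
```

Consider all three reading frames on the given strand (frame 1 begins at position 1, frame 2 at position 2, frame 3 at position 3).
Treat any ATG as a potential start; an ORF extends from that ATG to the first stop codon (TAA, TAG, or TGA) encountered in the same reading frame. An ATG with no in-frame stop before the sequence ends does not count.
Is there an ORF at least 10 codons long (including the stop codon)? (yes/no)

no

Frame 1: TAT TTC GAC AGG TAA TGA AGG GTT TGG TAA CAG GTT CTT GAT ATA TGT AGA TGT GAT — no ATG→stop ORF.
Frame 2: ATT TCG ACA GGT AAT GAA GGG TTT GGT AAC AGG TTC TTG ATA TAT GTA GAT GTG ATC — no ATG→stop ORF.
Frame 3: TTT CGA CAG GTA ATG AAG GGT TTG GTA ACA GGT TCT TGA TAT ATG TAG ATG TGA TCA — ATG at 15, stop TGA at 39 → 27 nt; ATG at 45, stop TAG at 48 → 6 nt; ATG at 51, stop TGA at 54 → 6 nt.
Largest ORF found is 9 codons < 10, so no.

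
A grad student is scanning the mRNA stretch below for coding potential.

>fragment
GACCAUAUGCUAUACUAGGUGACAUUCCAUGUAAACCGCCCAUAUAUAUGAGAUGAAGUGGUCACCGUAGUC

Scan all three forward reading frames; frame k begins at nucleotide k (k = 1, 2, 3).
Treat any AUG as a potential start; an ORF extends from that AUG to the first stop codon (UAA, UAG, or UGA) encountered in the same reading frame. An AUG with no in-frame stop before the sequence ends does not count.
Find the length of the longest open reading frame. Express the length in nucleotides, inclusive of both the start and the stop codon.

Frame 1: GAC CAU AUG CUA UAC UAG GUG ACA UUC CAU GUA AAC CGC CCA UAU AUA UGA GAU GAA GUG GUC ACC GUA GUC — AUG at 7, stop UAG at 16 → 12 nt.
Frame 2: ACC AUA UGC UAU ACU AGG UGA CAU UCC AUG UAA ACC GCC CAU AUA UAU GAG AUG AAG UGG UCA CCG UAG — AUG at 29, stop UAA at 32 → 6 nt; AUG at 53, stop UAG at 68 → 18 nt.
Frame 3: CCA UAU GCU AUA CUA GGU GAC AUU CCA UGU AAA CCG CCC AUA UAU AUG AGA UGA AGU GGU CAC CGU AGU — AUG at 48, stop UGA at 54 → 9 nt.
Longest: frame 2, positions 53–70, 18 nt = 6 codons = 5 aa. → 18 nucleotides.

18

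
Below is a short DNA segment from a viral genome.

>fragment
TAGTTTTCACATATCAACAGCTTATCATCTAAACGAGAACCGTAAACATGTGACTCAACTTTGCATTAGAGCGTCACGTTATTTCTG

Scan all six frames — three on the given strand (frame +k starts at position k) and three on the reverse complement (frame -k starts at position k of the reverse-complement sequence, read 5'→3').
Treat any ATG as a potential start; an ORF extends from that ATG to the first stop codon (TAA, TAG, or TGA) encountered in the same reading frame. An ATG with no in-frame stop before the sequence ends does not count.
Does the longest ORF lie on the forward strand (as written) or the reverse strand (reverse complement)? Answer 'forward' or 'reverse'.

Reverse complement (5'→3'): CAGAAATAACGTGACGCTCTAATGCAAAGTTGAGTCACATGTTTACGGTTCTCGTTTAGATGATAAGCTGTTGATATGTGAAAACTA
Frame +1: TAG TTT TCA CAT ATC AAC AGC TTA TCA TCT AAA CGA GAA CCG TAA ACA TGT GAC TCA ACT TTG CAT TAG AGC GTC ACG TTA TTT CTG — no ATG→stop ORF.
Frame +2: AGT TTT CAC ATA TCA ACA GCT TAT CAT CTA AAC GAG AAC CGT AAA CAT GTG ACT CAA CTT TGC ATT AGA GCG TCA CGT TAT TTC — no ATG→stop ORF.
Frame +3: GTT TTC ACA TAT CAA CAG CTT ATC ATC TAA ACG AGA ACC GTA AAC ATG TGA CTC AAC TTT GCA TTA GAG CGT CAC GTT ATT TCT — ATG at 48, stop TGA at 51 → 6 nt.
Frame -1: CAG AAA TAA CGT GAC GCT CTA ATG CAA AGT TGA GTC ACA TGT TTA CGG TTC TCG TTT AGA TGA TAA GCT GTT GAT ATG TGA AAA CTA — ATG at 22, stop TGA at 31 → 12 nt; ATG at 76, stop TGA at 79 → 6 nt.
Frame -2: AGA AAT AAC GTG ACG CTC TAA TGC AAA GTT GAG TCA CAT GTT TAC GGT TCT CGT TTA GAT GAT AAG CTG TTG ATA TGT GAA AAC — no ATG→stop ORF.
Frame -3: GAA ATA ACG TGA CGC TCT AAT GCA AAG TTG AGT CAC ATG TTT ACG GTT CTC GTT TAG ATG ATA AGC TGT TGA TAT GTG AAA ACT — ATG at 39, stop TAG at 57 → 21 nt; ATG at 60, stop TGA at 72 → 15 nt.
Forward-strand max 6 nt; reverse-strand max 21 nt. The reverse strand has the longer ORF.

reverse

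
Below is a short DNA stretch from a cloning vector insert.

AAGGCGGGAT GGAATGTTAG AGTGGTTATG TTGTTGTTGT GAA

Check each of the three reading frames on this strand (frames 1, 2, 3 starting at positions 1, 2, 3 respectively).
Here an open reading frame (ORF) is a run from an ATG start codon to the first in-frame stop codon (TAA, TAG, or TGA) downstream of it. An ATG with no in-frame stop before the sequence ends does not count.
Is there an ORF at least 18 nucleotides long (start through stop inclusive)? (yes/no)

Frame 1: AAG GCG GGA TGG AAT GTT AGA GTG GTT ATG TTG TTG TTG TGA — ATG at 28, stop TGA at 40 → 15 nt.
Frame 2: AGG CGG GAT GGA ATG TTA GAG TGG TTA TGT TGT TGT TGT GAA — no ATG→stop ORF.
Frame 3: GGC GGG ATG GAA TGT TAG AGT GGT TAT GTT GTT GTT GTG — ATG at 9, stop TAG at 18 → 12 nt.
Largest ORF found is 15 nucleotides < 18, so no.

no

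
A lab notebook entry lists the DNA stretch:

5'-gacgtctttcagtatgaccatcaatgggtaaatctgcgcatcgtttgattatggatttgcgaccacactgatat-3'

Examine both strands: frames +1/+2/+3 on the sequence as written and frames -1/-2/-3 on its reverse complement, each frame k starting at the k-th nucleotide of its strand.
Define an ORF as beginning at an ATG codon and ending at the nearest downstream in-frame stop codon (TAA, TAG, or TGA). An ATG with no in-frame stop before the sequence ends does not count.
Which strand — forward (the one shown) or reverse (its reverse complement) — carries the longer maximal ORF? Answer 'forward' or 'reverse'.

Reverse complement (5'→3'): ATATCAGTGTGGTCGCAAATCCATAATCAAACGATGCGCAGATTTACCCATTGATGGTCATACTGAAAGACGTC
Frame +1: GAC GTC TTT CAG TAT GAC CAT CAA TGG GTA AAT CTG CGC ATC GTT TGA TTA TGG ATT TGC GAC CAC ACT GAT — no ATG→stop ORF.
Frame +2: ACG TCT TTC AGT ATG ACC ATC AAT GGG TAA ATC TGC GCA TCG TTT GAT TAT GGA TTT GCG ACC ACA CTG ATA — ATG at 14, stop TAA at 29 → 18 nt.
Frame +3: CGT CTT TCA GTA TGA CCA TCA ATG GGT AAA TCT GCG CAT CGT TTG ATT ATG GAT TTG CGA CCA CAC TGA TAT — ATG at 24, stop TGA at 69 → 48 nt; ATG at 51, stop TGA at 69 → 21 nt.
Frame -1: ATA TCA GTG TGG TCG CAA ATC CAT AAT CAA ACG ATG CGC AGA TTT ACC CAT TGA TGG TCA TAC TGA AAG ACG — ATG at 34, stop TGA at 52 → 21 nt.
Frame -2: TAT CAG TGT GGT CGC AAA TCC ATA ATC AAA CGA TGC GCA GAT TTA CCC ATT GAT GGT CAT ACT GAA AGA CGT — no ATG→stop ORF.
Frame -3: ATC AGT GTG GTC GCA AAT CCA TAA TCA AAC GAT GCG CAG ATT TAC CCA TTG ATG GTC ATA CTG AAA GAC GTC — no ATG→stop ORF.
Forward-strand max 48 nt; reverse-strand max 21 nt. The forward strand has the longer ORF.

forward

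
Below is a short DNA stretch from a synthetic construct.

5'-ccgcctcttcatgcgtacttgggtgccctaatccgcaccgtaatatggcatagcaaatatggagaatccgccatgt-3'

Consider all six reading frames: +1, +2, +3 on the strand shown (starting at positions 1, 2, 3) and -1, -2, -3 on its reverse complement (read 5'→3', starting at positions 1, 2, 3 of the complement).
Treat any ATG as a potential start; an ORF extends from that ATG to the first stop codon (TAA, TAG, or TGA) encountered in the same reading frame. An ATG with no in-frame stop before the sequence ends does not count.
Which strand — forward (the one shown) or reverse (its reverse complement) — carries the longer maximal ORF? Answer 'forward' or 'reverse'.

Reverse complement (5'→3'): ACATGGCGGATTCTCCATATTTGCTATGCCATATTACGGTGCGGATTAGGGCACCCAAGTACGCATGAAGAGGCGG
Frame +1: CCG CCT CTT CAT GCG TAC TTG GGT GCC CTA ATC CGC ACC GTA ATA TGG CAT AGC AAA TAT GGA GAA TCC GCC ATG — no ATG→stop ORF.
Frame +2: CGC CTC TTC ATG CGT ACT TGG GTG CCC TAA TCC GCA CCG TAA TAT GGC ATA GCA AAT ATG GAG AAT CCG CCA TGT — ATG at 11, stop TAA at 29 → 21 nt.
Frame +3: GCC TCT TCA TGC GTA CTT GGG TGC CCT AAT CCG CAC CGT AAT ATG GCA TAG CAA ATA TGG AGA ATC CGC CAT — ATG at 45, stop TAG at 51 → 9 nt.
Frame -1: ACA TGG CGG ATT CTC CAT ATT TGC TAT GCC ATA TTA CGG TGC GGA TTA GGG CAC CCA AGT ACG CAT GAA GAG GCG — no ATG→stop ORF.
Frame -2: CAT GGC GGA TTC TCC ATA TTT GCT ATG CCA TAT TAC GGT GCG GAT TAG GGC ACC CAA GTA CGC ATG AAG AGG CGG — ATG at 26, stop TAG at 47 → 24 nt.
Frame -3: ATG GCG GAT TCT CCA TAT TTG CTA TGC CAT ATT ACG GTG CGG ATT AGG GCA CCC AAG TAC GCA TGA AGA GGC — ATG at 3, stop TGA at 66 → 66 nt.
Forward-strand max 21 nt; reverse-strand max 66 nt. The reverse strand has the longer ORF.

reverse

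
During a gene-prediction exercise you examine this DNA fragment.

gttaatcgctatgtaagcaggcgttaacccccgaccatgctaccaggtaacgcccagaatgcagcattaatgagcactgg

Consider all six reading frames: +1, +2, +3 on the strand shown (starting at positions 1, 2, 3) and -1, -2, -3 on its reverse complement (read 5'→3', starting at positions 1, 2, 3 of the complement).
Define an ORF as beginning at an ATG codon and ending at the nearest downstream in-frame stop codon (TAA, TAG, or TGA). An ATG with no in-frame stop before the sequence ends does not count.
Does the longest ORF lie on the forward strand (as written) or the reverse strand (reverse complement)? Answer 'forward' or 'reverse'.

reverse

Reverse complement (5'→3'): CCAGTGCTCATTAATGCTGCATTCTGGGCGTTACCTGGTAGCATGGTCGGGGGTTAACGCCTGCTTACATAGCGATTAAC
Frame +1: GTT AAT CGC TAT GTA AGC AGG CGT TAA CCC CCG ACC ATG CTA CCA GGT AAC GCC CAG AAT GCA GCA TTA ATG AGC ACT — no ATG→stop ORF.
Frame +2: TTA ATC GCT ATG TAA GCA GGC GTT AAC CCC CGA CCA TGC TAC CAG GTA ACG CCC AGA ATG CAG CAT TAA TGA GCA CTG — ATG at 11, stop TAA at 14 → 6 nt; ATG at 59, stop TAA at 68 → 12 nt.
Frame +3: TAA TCG CTA TGT AAG CAG GCG TTA ACC CCC GAC CAT GCT ACC AGG TAA CGC CCA GAA TGC AGC ATT AAT GAG CAC TGG — no ATG→stop ORF.
Frame -1: CCA GTG CTC ATT AAT GCT GCA TTC TGG GCG TTA CCT GGT AGC ATG GTC GGG GGT TAA CGC CTG CTT ACA TAG CGA TTA — ATG at 43, stop TAA at 55 → 15 nt.
Frame -2: CAG TGC TCA TTA ATG CTG CAT TCT GGG CGT TAC CTG GTA GCA TGG TCG GGG GTT AAC GCC TGC TTA CAT AGC GAT TAA — ATG at 14, stop TAA at 77 → 66 nt.
Frame -3: AGT GCT CAT TAA TGC TGC ATT CTG GGC GTT ACC TGG TAG CAT GGT CGG GGG TTA ACG CCT GCT TAC ATA GCG ATT AAC — no ATG→stop ORF.
Forward-strand max 12 nt; reverse-strand max 66 nt. The reverse strand has the longer ORF.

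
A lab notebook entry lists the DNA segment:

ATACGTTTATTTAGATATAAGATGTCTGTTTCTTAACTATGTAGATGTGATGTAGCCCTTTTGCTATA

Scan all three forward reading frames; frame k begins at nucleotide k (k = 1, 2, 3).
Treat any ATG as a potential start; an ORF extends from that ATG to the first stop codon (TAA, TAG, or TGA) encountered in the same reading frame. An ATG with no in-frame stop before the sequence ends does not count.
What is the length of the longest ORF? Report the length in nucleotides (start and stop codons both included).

15

Frame 1: ATA CGT TTA TTT AGA TAT AAG ATG TCT GTT TCT TAA CTA TGT AGA TGT GAT GTA GCC CTT TTG CTA — ATG at 22, stop TAA at 34 → 15 nt.
Frame 2: TAC GTT TAT TTA GAT ATA AGA TGT CTG TTT CTT AAC TAT GTA GAT GTG ATG TAG CCC TTT TGC TAT — ATG at 50, stop TAG at 53 → 6 nt.
Frame 3: ACG TTT ATT TAG ATA TAA GAT GTC TGT TTC TTA ACT ATG TAG ATG TGA TGT AGC CCT TTT GCT ATA — ATG at 39, stop TAG at 42 → 6 nt; ATG at 45, stop TGA at 48 → 6 nt.
Longest: frame 1, positions 22–36, 15 nt = 5 codons = 4 aa. → 15 nucleotides.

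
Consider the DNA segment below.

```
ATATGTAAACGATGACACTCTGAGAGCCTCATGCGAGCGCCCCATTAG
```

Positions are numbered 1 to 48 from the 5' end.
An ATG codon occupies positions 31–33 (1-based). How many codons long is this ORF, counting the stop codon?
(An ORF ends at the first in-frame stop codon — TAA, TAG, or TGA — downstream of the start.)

6

Codons from position 31: ATG (31–33), CGA (34–36), GCG (37–39), CCC (40–42), CAT (43–45), TAG (46–48).
TAG is the first in-frame stop; that's 6 codons including the stop.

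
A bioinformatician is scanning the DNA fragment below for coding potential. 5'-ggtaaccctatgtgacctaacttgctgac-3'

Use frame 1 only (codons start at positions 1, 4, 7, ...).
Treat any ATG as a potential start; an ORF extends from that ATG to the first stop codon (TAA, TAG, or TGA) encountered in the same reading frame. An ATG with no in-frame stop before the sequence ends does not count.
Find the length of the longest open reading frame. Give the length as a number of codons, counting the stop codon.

Frame 1: GGT AAC CCT ATG TGA CCT AAC TTG CTG — ATG at 10, stop TGA at 13 → 6 nt.
Longest: frame 1, positions 10–15, 6 nt = 2 codons = 1 aa. → 2 codons.

2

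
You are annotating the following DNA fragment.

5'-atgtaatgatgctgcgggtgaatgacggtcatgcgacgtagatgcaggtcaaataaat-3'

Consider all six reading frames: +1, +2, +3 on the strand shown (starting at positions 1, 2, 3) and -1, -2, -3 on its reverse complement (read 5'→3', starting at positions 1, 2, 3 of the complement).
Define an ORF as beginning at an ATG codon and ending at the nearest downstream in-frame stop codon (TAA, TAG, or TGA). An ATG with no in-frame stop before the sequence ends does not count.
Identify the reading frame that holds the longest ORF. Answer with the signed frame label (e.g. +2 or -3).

+3

Reverse complement (5'→3'): ATTTATTTGACCTGCATCTACGTCGCATGACCGTCATTCACCCGCAGCATCATTACAT
Frame +1: ATG TAA TGA TGC TGC GGG TGA ATG ACG GTC ATG CGA CGT AGA TGC AGG TCA AAT AAA — ATG at 1, stop TAA at 4 → 6 nt.
Frame +2: TGT AAT GAT GCT GCG GGT GAA TGA CGG TCA TGC GAC GTA GAT GCA GGT CAA ATA AAT — no ATG→stop ORF.
Frame +3: GTA ATG ATG CTG CGG GTG AAT GAC GGT CAT GCG ACG TAG ATG CAG GTC AAA TAA — ATG at 6, stop TAG at 39 → 36 nt; ATG at 9, stop TAG at 39 → 33 nt; ATG at 42, stop TAA at 54 → 15 nt.
Frame -1: ATT TAT TTG ACC TGC ATC TAC GTC GCA TGA CCG TCA TTC ACC CGC AGC ATC ATT ACA — no ATG→stop ORF.
Frame -2: TTT ATT TGA CCT GCA TCT ACG TCG CAT GAC CGT CAT TCA CCC GCA GCA TCA TTA CAT — no ATG→stop ORF.
Frame -3: TTA TTT GAC CTG CAT CTA CGT CGC ATG ACC GTC ATT CAC CCG CAG CAT CAT TAC — no ATG→stop ORF.
Longest ORF is 36 nt in frame +3 (positions 6–41).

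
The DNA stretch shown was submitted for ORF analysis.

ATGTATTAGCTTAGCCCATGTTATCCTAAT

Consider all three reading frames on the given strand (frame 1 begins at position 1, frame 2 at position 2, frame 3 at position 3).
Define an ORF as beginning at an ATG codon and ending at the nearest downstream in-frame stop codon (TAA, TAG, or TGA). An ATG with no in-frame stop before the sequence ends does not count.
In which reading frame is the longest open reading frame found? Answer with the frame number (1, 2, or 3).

Frame 1: ATG TAT TAG CTT AGC CCA TGT TAT CCT AAT — ATG at 1, stop TAG at 7 → 9 nt.
Frame 2: TGT ATT AGC TTA GCC CAT GTT ATC CTA — no ATG→stop ORF.
Frame 3: GTA TTA GCT TAG CCC ATG TTA TCC TAA — ATG at 18, stop TAA at 27 → 12 nt.
Longest ORF is 12 nt in frame 3 (positions 18–29).

3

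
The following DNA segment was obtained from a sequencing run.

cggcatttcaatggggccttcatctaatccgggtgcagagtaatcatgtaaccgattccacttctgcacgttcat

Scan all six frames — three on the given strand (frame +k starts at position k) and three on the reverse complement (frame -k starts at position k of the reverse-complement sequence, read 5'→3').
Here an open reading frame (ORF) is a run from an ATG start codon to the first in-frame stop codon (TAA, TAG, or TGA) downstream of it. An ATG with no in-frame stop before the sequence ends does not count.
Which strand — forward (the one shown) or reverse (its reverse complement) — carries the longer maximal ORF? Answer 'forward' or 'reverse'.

Reverse complement (5'→3'): ATGAACGTGCAGAAGTGGAATCGGTTACATGATTACTCTGCACCCGGATTAGATGAAGGCCCCATTGAAATGCCG
Frame +1: CGG CAT TTC AAT GGG GCC TTC ATC TAA TCC GGG TGC AGA GTA ATC ATG TAA CCG ATT CCA CTT CTG CAC GTT CAT — ATG at 46, stop TAA at 49 → 6 nt.
Frame +2: GGC ATT TCA ATG GGG CCT TCA TCT AAT CCG GGT GCA GAG TAA TCA TGT AAC CGA TTC CAC TTC TGC ACG TTC — ATG at 11, stop TAA at 41 → 33 nt.
Frame +3: GCA TTT CAA TGG GGC CTT CAT CTA ATC CGG GTG CAG AGT AAT CAT GTA ACC GAT TCC ACT TCT GCA CGT TCA — no ATG→stop ORF.
Frame -1: ATG AAC GTG CAG AAG TGG AAT CGG TTA CAT GAT TAC TCT GCA CCC GGA TTA GAT GAA GGC CCC ATT GAA ATG CCG — no ATG→stop ORF.
Frame -2: TGA ACG TGC AGA AGT GGA ATC GGT TAC ATG ATT ACT CTG CAC CCG GAT TAG ATG AAG GCC CCA TTG AAA TGC — ATG at 29, stop TAG at 50 → 24 nt.
Frame -3: GAA CGT GCA GAA GTG GAA TCG GTT ACA TGA TTA CTC TGC ACC CGG ATT AGA TGA AGG CCC CAT TGA AAT GCC — no ATG→stop ORF.
Forward-strand max 33 nt; reverse-strand max 24 nt. The forward strand has the longer ORF.

forward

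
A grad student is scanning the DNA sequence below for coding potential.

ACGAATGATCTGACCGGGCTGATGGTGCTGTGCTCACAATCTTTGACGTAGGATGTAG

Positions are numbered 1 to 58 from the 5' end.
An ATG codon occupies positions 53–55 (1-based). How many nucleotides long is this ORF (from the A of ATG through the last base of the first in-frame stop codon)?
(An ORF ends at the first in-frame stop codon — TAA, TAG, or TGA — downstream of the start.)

Codons from position 53: ATG (53–55), TAG (56–58).
TAG is the first in-frame stop; ORF spans 53–58, 6 nucleotides.

6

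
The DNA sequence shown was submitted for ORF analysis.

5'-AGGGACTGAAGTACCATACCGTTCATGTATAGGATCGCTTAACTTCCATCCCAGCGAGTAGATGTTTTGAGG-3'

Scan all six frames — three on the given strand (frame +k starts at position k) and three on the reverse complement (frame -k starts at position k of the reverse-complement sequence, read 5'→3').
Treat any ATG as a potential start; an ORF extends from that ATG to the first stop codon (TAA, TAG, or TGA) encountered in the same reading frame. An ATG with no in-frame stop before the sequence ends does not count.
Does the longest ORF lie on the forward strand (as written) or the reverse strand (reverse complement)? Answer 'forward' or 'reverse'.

Reverse complement (5'→3'): CCTCAAAACATCTACTCGCTGGGATGGAAGTTAAGCGATCCTATACATGAACGGTATGGTACTTCAGTCCCT
Frame +1: AGG GAC TGA AGT ACC ATA CCG TTC ATG TAT AGG ATC GCT TAA CTT CCA TCC CAG CGA GTA GAT GTT TTG AGG — ATG at 25, stop TAA at 40 → 18 nt.
Frame +2: GGG ACT GAA GTA CCA TAC CGT TCA TGT ATA GGA TCG CTT AAC TTC CAT CCC AGC GAG TAG ATG TTT TGA — ATG at 62, stop TGA at 68 → 9 nt.
Frame +3: GGA CTG AAG TAC CAT ACC GTT CAT GTA TAG GAT CGC TTA ACT TCC ATC CCA GCG AGT AGA TGT TTT GAG — no ATG→stop ORF.
Frame -1: CCT CAA AAC ATC TAC TCG CTG GGA TGG AAG TTA AGC GAT CCT ATA CAT GAA CGG TAT GGT ACT TCA GTC CCT — no ATG→stop ORF.
Frame -2: CTC AAA ACA TCT ACT CGC TGG GAT GGA AGT TAA GCG ATC CTA TAC ATG AAC GGT ATG GTA CTT CAG TCC — no ATG→stop ORF.
Frame -3: TCA AAA CAT CTA CTC GCT GGG ATG GAA GTT AAG CGA TCC TAT ACA TGA ACG GTA TGG TAC TTC AGT CCC — ATG at 24, stop TGA at 48 → 27 nt.
Forward-strand max 18 nt; reverse-strand max 27 nt. The reverse strand has the longer ORF.

reverse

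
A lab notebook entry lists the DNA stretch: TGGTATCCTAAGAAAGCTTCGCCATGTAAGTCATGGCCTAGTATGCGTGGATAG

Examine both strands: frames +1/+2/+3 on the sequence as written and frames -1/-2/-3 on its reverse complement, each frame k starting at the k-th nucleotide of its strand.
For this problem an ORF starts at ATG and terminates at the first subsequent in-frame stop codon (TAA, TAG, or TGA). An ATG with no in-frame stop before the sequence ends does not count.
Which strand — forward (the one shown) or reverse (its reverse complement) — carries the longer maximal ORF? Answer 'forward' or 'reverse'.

Reverse complement (5'→3'): CTATCCACGCATACTAGGCCATGACTTACATGGCGAAGCTTTCTTAGGATACCA
Frame +1: TGG TAT CCT AAG AAA GCT TCG CCA TGT AAG TCA TGG CCT AGT ATG CGT GGA TAG — ATG at 43, stop TAG at 52 → 12 nt.
Frame +2: GGT ATC CTA AGA AAG CTT CGC CAT GTA AGT CAT GGC CTA GTA TGC GTG GAT — no ATG→stop ORF.
Frame +3: GTA TCC TAA GAA AGC TTC GCC ATG TAA GTC ATG GCC TAG TAT GCG TGG ATA — ATG at 24, stop TAA at 27 → 6 nt; ATG at 33, stop TAG at 39 → 9 nt.
Frame -1: CTA TCC ACG CAT ACT AGG CCA TGA CTT ACA TGG CGA AGC TTT CTT AGG ATA CCA — no ATG→stop ORF.
Frame -2: TAT CCA CGC ATA CTA GGC CAT GAC TTA CAT GGC GAA GCT TTC TTA GGA TAC — no ATG→stop ORF.
Frame -3: ATC CAC GCA TAC TAG GCC ATG ACT TAC ATG GCG AAG CTT TCT TAG GAT ACC — ATG at 21, stop TAG at 45 → 27 nt; ATG at 30, stop TAG at 45 → 18 nt.
Forward-strand max 12 nt; reverse-strand max 27 nt. The reverse strand has the longer ORF.

reverse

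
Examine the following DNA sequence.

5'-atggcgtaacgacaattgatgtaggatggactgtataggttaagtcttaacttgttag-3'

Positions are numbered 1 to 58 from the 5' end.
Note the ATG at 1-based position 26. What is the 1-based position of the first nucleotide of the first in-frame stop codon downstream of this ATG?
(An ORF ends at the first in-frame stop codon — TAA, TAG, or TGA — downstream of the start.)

41

Codons from position 26: ATG (26–28), GAC (29–31), TGT (32–34), ATA (35–37), GGT (38–40), TAA (41–43).
TAA is a stop codon; it begins at position 41.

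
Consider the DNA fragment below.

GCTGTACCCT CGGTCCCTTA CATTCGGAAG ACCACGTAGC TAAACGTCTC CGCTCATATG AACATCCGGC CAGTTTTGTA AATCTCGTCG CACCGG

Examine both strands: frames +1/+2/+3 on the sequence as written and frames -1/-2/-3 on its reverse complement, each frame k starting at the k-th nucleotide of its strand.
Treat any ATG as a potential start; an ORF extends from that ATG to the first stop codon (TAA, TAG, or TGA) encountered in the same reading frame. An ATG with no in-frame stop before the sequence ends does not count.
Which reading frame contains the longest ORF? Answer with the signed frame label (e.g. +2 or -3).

+1

Reverse complement (5'→3'): CCGGTGCGACGAGATTTACAAAACTGGCCGGATGTTCATATGAGCGGAGACGTTTAGCTACGTGGTCTTCCGAATGTAAGGGACCGAGGGTACAGC
Frame +1: GCT GTA CCC TCG GTC CCT TAC ATT CGG AAG ACC ACG TAG CTA AAC GTC TCC GCT CAT ATG AAC ATC CGG CCA GTT TTG TAA ATC TCG TCG CAC CGG — ATG at 58, stop TAA at 79 → 24 nt.
Frame +2: CTG TAC CCT CGG TCC CTT ACA TTC GGA AGA CCA CGT AGC TAA ACG TCT CCG CTC ATA TGA ACA TCC GGC CAG TTT TGT AAA TCT CGT CGC ACC — no ATG→stop ORF.
Frame +3: TGT ACC CTC GGT CCC TTA CAT TCG GAA GAC CAC GTA GCT AAA CGT CTC CGC TCA TAT GAA CAT CCG GCC AGT TTT GTA AAT CTC GTC GCA CCG — no ATG→stop ORF.
Frame -1: CCG GTG CGA CGA GAT TTA CAA AAC TGG CCG GAT GTT CAT ATG AGC GGA GAC GTT TAG CTA CGT GGT CTT CCG AAT GTA AGG GAC CGA GGG TAC AGC — ATG at 40, stop TAG at 55 → 18 nt.
Frame -2: CGG TGC GAC GAG ATT TAC AAA ACT GGC CGG ATG TTC ATA TGA GCG GAG ACG TTT AGC TAC GTG GTC TTC CGA ATG TAA GGG ACC GAG GGT ACA — ATG at 32, stop TGA at 41 → 12 nt; ATG at 74, stop TAA at 77 → 6 nt.
Frame -3: GGT GCG ACG AGA TTT ACA AAA CTG GCC GGA TGT TCA TAT GAG CGG AGA CGT TTA GCT ACG TGG TCT TCC GAA TGT AAG GGA CCG AGG GTA CAG — no ATG→stop ORF.
Longest ORF is 24 nt in frame +1 (positions 58–81).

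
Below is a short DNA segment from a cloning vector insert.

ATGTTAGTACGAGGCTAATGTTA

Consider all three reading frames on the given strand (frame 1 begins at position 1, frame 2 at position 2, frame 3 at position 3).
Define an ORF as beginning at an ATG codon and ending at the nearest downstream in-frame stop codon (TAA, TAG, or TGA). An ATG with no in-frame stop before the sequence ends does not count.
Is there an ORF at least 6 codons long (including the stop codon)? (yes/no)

Frame 1: ATG TTA GTA CGA GGC TAA TGT — ATG at 1, stop TAA at 16 → 18 nt.
Frame 2: TGT TAG TAC GAG GCT AAT GTT — no ATG→stop ORF.
Frame 3: GTT AGT ACG AGG CTA ATG TTA — no ATG→stop ORF.
Frame 1 has an ORF of 6 codons (positions 1–18) ≥ 6, so yes.

yes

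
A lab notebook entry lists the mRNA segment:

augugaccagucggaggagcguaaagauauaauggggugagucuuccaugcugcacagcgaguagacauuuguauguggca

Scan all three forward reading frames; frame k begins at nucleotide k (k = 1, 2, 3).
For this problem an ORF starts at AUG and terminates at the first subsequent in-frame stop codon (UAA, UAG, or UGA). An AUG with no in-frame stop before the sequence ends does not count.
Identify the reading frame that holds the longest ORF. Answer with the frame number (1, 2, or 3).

Frame 1: AUG UGA CCA GUC GGA GGA GCG UAA AGA UAU AAU GGG GUG AGU CUU CCA UGC UGC ACA GCG AGU AGA CAU UUG UAU GUG GCA — AUG at 1, stop UGA at 4 → 6 nt.
Frame 2: UGU GAC CAG UCG GAG GAG CGU AAA GAU AUA AUG GGG UGA GUC UUC CAU GCU GCA CAG CGA GUA GAC AUU UGU AUG UGG — AUG at 32, stop UGA at 38 → 9 nt.
Frame 3: GUG ACC AGU CGG AGG AGC GUA AAG AUA UAA UGG GGU GAG UCU UCC AUG CUG CAC AGC GAG UAG ACA UUU GUA UGU GGC — AUG at 48, stop UAG at 63 → 18 nt.
Longest ORF is 18 nt in frame 3 (positions 48–65).

3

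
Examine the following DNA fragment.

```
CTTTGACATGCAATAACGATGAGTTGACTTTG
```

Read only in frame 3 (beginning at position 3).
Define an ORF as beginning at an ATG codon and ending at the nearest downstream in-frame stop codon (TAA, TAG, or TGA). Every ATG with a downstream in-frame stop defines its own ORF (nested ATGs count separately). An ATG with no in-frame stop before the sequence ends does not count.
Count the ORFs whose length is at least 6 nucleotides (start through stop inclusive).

0

Frame 3: TTG ACA TGC AAT AAC GAT GAG TTG ACT TTG — no ATG→stop ORF.
No ORF reaches 6 nucleotides. Count = 0.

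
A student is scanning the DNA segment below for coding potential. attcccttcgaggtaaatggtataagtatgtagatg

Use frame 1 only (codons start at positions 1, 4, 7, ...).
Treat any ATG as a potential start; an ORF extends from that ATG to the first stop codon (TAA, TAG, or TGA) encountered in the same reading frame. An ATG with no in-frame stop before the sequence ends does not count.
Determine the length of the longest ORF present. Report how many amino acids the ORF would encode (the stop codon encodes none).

1

Frame 1: ATT CCC TTC GAG GTA AAT GGT ATA AGT ATG TAG ATG — ATG at 28, stop TAG at 31 → 6 nt.
Longest: frame 1, positions 28–33, 6 nt = 2 codons = 1 aa. → 1 amino acids.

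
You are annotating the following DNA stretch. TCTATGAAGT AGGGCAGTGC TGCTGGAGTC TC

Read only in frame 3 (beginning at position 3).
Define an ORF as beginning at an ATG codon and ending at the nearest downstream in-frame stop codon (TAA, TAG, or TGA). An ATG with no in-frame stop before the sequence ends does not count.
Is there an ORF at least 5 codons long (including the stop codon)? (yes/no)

no

Frame 3: TAT GAA GTA GGG CAG TGC TGC TGG AGT CTC — no ATG→stop ORF.
Largest ORF found is 0 codons < 5, so no.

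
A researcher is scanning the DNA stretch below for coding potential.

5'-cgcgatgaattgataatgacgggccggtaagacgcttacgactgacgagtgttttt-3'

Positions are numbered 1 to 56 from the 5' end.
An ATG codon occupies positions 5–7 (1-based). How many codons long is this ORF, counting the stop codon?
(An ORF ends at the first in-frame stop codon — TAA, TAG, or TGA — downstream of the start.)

3

Codons from position 5: ATG (5–7), AAT (8–10), TGA (11–13).
TGA is the first in-frame stop; that's 3 codons including the stop.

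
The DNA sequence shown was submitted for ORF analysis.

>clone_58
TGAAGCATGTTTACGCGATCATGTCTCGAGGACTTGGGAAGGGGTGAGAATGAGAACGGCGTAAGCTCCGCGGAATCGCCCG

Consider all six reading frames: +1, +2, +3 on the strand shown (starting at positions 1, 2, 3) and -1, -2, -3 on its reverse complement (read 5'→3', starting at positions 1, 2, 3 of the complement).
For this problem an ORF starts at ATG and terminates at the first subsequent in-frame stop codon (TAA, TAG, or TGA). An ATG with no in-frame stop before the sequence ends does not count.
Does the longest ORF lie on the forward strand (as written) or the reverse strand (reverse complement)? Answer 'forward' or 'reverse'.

Reverse complement (5'→3'): CGGGCGATTCCGCGGAGCTTACGCCGTTCTCATTCTCACCCCTTCCCAAGTCCTCGAGACATGATCGCGTAAACATGCTTCA
Frame +1: TGA AGC ATG TTT ACG CGA TCA TGT CTC GAG GAC TTG GGA AGG GGT GAG AAT GAG AAC GGC GTA AGC TCC GCG GAA TCG CCC — no ATG→stop ORF.
Frame +2: GAA GCA TGT TTA CGC GAT CAT GTC TCG AGG ACT TGG GAA GGG GTG AGA ATG AGA ACG GCG TAA GCT CCG CGG AAT CGC CCG — ATG at 50, stop TAA at 62 → 15 nt.
Frame +3: AAG CAT GTT TAC GCG ATC ATG TCT CGA GGA CTT GGG AAG GGG TGA GAA TGA GAA CGG CGT AAG CTC CGC GGA ATC GCC — ATG at 21, stop TGA at 45 → 27 nt.
Frame -1: CGG GCG ATT CCG CGG AGC TTA CGC CGT TCT CAT TCT CAC CCC TTC CCA AGT CCT CGA GAC ATG ATC GCG TAA ACA TGC TTC — ATG at 61, stop TAA at 70 → 12 nt.
Frame -2: GGG CGA TTC CGC GGA GCT TAC GCC GTT CTC ATT CTC ACC CCT TCC CAA GTC CTC GAG ACA TGA TCG CGT AAA CAT GCT TCA — no ATG→stop ORF.
Frame -3: GGC GAT TCC GCG GAG CTT ACG CCG TTC TCA TTC TCA CCC CTT CCC AAG TCC TCG AGA CAT GAT CGC GTA AAC ATG CTT — no ATG→stop ORF.
Forward-strand max 27 nt; reverse-strand max 12 nt. The forward strand has the longer ORF.

forward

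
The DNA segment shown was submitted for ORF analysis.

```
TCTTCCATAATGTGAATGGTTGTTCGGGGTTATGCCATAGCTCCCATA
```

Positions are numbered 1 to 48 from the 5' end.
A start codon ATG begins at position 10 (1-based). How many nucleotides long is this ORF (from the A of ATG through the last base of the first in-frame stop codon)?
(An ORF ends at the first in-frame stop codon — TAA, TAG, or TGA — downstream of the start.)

6

Codons from position 10: ATG (10–12), TGA (13–15).
TGA is the first in-frame stop; ORF spans 10–15, 6 nucleotides.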